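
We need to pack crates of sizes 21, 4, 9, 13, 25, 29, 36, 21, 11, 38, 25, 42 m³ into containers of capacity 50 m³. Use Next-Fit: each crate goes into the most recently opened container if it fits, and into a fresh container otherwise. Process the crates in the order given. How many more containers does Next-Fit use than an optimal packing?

2

Next-Fit: [21,4,9,13] [25] [29] [36] [21,11] [38] [25] [42] → 8 containers.
Total size 274 m³; any packing needs at least ⌈274/50⌉ = 6 containers.
An optimal packing achieves that bound: [42,4] [38,11] [36,13] [29,21] [25,25] [21,9] → 6 containers.
Excess: 8 − 6 = 2.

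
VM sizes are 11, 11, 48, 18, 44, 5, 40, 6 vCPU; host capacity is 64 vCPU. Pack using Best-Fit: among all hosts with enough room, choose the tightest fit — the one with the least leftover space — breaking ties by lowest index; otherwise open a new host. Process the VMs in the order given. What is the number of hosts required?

Put 11 vCPU in host 1; 53 vCPU remain.
Put 11 vCPU in host 1; 42 vCPU remain.
Put 48 vCPU in host 2; 16 vCPU remain.
Put 18 vCPU in host 1; 24 vCPU remain.
Put 44 vCPU in host 3; 20 vCPU remain.
Put 5 vCPU in host 2; 11 vCPU remain.
Put 40 vCPU in host 4; 24 vCPU remain.
Put 6 vCPU in host 2; 5 vCPU remain.

4 hosts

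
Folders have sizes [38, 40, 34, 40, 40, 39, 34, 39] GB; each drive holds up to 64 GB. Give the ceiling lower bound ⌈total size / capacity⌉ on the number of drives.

5

Total size = 38 + 40 + 34 + 40 + 40 + 39 + 34 + 39 = 304 GB.
⌈304 / 64⌉ = 5.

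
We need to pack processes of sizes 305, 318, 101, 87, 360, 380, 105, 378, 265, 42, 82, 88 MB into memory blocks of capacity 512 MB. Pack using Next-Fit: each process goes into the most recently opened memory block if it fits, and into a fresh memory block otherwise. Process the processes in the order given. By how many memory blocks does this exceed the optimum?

Next-Fit: [305] [318,101,87] [360] [380,105] [378] [265,42,82,88] → 6 memory blocks.
6 processes exceed 256 MB (half the capacity), and no two of those can share a memory block, so at least 6 memory blocks are needed.
So 6 is already optimal.

0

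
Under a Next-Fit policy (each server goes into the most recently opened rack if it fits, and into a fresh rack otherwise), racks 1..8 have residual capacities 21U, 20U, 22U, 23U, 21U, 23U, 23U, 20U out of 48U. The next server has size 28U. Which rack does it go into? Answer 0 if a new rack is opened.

0

Next-Fit only looks at rack 8, which has 20U free.
28U does not fit, so a new rack is opened.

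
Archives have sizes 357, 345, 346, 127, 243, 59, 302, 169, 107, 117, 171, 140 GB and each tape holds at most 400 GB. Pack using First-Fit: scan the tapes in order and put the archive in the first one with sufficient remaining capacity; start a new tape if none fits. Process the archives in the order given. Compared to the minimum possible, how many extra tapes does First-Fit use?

0

First-Fit: [357] [345] [346] [127,243] [59,302] [169,107,117] [171,140] → 7 tapes.
Total size 2483 GB; any packing needs at least ⌈2483/400⌉ = 7 tapes.
So 7 is already optimal.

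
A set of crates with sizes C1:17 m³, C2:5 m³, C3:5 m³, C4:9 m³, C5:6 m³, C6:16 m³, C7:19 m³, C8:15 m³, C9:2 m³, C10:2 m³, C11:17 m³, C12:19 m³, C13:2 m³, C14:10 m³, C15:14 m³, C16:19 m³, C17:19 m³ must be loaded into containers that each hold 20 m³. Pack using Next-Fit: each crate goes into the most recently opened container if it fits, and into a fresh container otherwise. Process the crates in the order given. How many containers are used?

12 containers

container 1: place C1 (17 m³), 3 m³ left
container 2: place C2 (5 m³), 15 m³ left
container 2: place C3 (5 m³), 10 m³ left
container 2: place C4 (9 m³), 1 m³ left
container 3: place C5 (6 m³), 14 m³ left
container 4: place C6 (16 m³), 4 m³ left
container 5: place C7 (19 m³), 1 m³ left
container 6: place C8 (15 m³), 5 m³ left
container 6: place C9 (2 m³), 3 m³ left
container 6: place C10 (2 m³), 1 m³ left
container 7: place C11 (17 m³), 3 m³ left
container 8: place C12 (19 m³), 1 m³ left
container 9: place C13 (2 m³), 18 m³ left
container 9: place C14 (10 m³), 8 m³ left
container 10: place C15 (14 m³), 6 m³ left
container 11: place C16 (19 m³), 1 m³ left
container 12: place C17 (19 m³), 1 m³ left
Final containers: [17] [5,5,9] [6] [16] [19] [15,2,2] [17] [19] [2,10] [14] [19] [19].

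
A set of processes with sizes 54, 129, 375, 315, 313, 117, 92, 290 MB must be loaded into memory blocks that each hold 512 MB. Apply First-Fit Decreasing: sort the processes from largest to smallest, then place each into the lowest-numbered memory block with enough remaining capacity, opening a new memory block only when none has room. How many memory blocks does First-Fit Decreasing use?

4

Sorted descending: 375, 315, 313, 290, 129, 117, 92, 54.
memory block 1: place 375 MB, 137 MB left
memory block 2: place 315 MB, 197 MB left
memory block 3: place 313 MB, 199 MB left
memory block 4: place 290 MB, 222 MB left
memory block 1: place 129 MB, 8 MB left
memory block 2: place 117 MB, 80 MB left
memory block 3: place 92 MB, 107 MB left
memory block 2: place 54 MB, 26 MB left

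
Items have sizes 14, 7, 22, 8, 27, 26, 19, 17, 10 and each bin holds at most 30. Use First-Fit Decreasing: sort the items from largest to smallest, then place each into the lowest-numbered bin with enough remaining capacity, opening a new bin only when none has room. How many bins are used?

Sorted descending: 27, 26, 22, 19, 17, 14, 10, 8, 7.
Put 27 in bin 1; 3 remain.
Put 26 in bin 2; 4 remain.
Put 22 in bin 3; 8 remain.
Put 19 in bin 4; 11 remain.
Put 17 in bin 5; 13 remain.
Put 14 in bin 6; 16 remain.
Put 10 in bin 4; 1 remain.
Put 8 in bin 3; 0 remain.
Put 7 in bin 5; 6 remain.
Final bins: [27] [26] [22,8] [19,10] [17,7] [14].

6 bins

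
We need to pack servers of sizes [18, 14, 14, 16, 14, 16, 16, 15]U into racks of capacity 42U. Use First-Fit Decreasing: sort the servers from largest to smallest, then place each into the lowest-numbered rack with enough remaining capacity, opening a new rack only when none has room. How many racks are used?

4

Sorted descending: 18, 16, 16, 16, 15, 14, 14, 14.
18U → rack 1 (remaining 24U)
16U → rack 1 (remaining 8U)
16U → rack 2 (remaining 26U)
16U → rack 2 (remaining 10U)
15U → rack 3 (remaining 27U)
14U → rack 3 (remaining 13U)
14U → rack 4 (remaining 28U)
14U → rack 4 (remaining 14U)
Final racks: [18,16] [16,16] [15,14] [14,14].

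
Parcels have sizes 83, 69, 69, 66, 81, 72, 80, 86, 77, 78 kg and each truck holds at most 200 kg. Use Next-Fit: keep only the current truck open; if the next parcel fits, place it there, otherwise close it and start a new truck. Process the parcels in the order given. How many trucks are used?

truck 1: place 83 kg, 117 kg left
truck 1: place 69 kg, 48 kg left
truck 2: place 69 kg, 131 kg left
truck 2: place 66 kg, 65 kg left
truck 3: place 81 kg, 119 kg left
truck 3: place 72 kg, 47 kg left
truck 4: place 80 kg, 120 kg left
truck 4: place 86 kg, 34 kg left
truck 5: place 77 kg, 123 kg left
truck 5: place 78 kg, 45 kg left
Final trucks: [83,69] [69,66] [81,72] [80,86] [77,78].

5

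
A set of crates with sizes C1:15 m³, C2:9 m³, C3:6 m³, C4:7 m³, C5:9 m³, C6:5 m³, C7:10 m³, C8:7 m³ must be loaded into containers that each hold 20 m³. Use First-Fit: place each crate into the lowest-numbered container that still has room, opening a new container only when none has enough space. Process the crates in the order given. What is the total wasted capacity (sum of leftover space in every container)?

Put C1 (15 m³) in container 1; 5 m³ remain.
Put C2 (9 m³) in container 2; 11 m³ remain.
Put C3 (6 m³) in container 2; 5 m³ remain.
Put C4 (7 m³) in container 3; 13 m³ remain.
Put C5 (9 m³) in container 3; 4 m³ remain.
Put C6 (5 m³) in container 1; 0 m³ remain.
Put C7 (10 m³) in container 4; 10 m³ remain.
Put C8 (7 m³) in container 4; 3 m³ remain.
4 containers × 20 m³ = 80 m³; used 68 m³; unused 12 m³.

12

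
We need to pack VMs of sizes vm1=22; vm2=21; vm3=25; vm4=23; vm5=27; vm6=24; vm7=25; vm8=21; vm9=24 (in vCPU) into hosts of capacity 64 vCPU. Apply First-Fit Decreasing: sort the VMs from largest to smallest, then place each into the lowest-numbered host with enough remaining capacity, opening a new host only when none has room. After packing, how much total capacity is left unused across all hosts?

44

Sorted descending: 27, 25, 25, 24, 24, 23, 22, 21, 21.
host 1: place 27 vCPU, 37 vCPU left
host 1: place 25 vCPU, 12 vCPU left
host 2: place 25 vCPU, 39 vCPU left
host 2: place 24 vCPU, 15 vCPU left
host 3: place 24 vCPU, 40 vCPU left
host 3: place 23 vCPU, 17 vCPU left
host 4: place 22 vCPU, 42 vCPU left
host 4: place 21 vCPU, 21 vCPU left
host 4: place 21 vCPU, 0 vCPU left
4 hosts × 64 vCPU = 256 vCPU; used 212 vCPU; unused 44 vCPU.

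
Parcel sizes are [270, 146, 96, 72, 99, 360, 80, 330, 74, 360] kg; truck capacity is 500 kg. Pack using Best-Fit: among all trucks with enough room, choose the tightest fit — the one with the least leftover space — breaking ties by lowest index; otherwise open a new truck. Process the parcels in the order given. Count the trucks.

truck 1: place 270 kg, 230 kg left
truck 1: place 146 kg, 84 kg left
truck 2: place 96 kg, 404 kg left
truck 1: place 72 kg, 12 kg left
truck 2: place 99 kg, 305 kg left
truck 3: place 360 kg, 140 kg left
truck 3: place 80 kg, 60 kg left
truck 4: place 330 kg, 170 kg left
truck 4: place 74 kg, 96 kg left
truck 5: place 360 kg, 140 kg left

5 trucks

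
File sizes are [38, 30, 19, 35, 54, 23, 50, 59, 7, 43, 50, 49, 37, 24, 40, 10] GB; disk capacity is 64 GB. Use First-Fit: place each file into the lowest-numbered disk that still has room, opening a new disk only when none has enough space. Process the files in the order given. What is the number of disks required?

11

Put 38 GB in disk 1; 26 GB remain.
Put 30 GB in disk 2; 34 GB remain.
Put 19 GB in disk 1; 7 GB remain.
Put 35 GB in disk 3; 29 GB remain.
Put 54 GB in disk 4; 10 GB remain.
Put 23 GB in disk 2; 11 GB remain.
Put 50 GB in disk 5; 14 GB remain.
Put 59 GB in disk 6; 5 GB remain.
Put 7 GB in disk 1; 0 GB remain.
Put 43 GB in disk 7; 21 GB remain.
Put 50 GB in disk 8; 14 GB remain.
Put 49 GB in disk 9; 15 GB remain.
Put 37 GB in disk 10; 27 GB remain.
Put 24 GB in disk 3; 5 GB remain.
Put 40 GB in disk 11; 24 GB remain.
Put 10 GB in disk 2; 1 GB remain.
Final disks: [38,19,7] [30,23,10] [35,24] [54] [50] [59] [43] [50] [49] [37] [40].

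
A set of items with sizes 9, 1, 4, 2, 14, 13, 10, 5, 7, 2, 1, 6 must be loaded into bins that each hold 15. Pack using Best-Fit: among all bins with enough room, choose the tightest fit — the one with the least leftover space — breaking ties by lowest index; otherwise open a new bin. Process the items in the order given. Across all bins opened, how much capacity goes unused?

1

Put 9 in bin 1; 6 remain.
Put 1 in bin 1; 5 remain.
Put 4 in bin 1; 1 remain.
Put 2 in bin 2; 13 remain.
Put 14 in bin 3; 1 remain.
Put 13 in bin 2; 0 remain.
Put 10 in bin 4; 5 remain.
Put 5 in bin 4; 0 remain.
Put 7 in bin 5; 8 remain.
Put 2 in bin 5; 6 remain.
Put 1 in bin 1; 0 remain.
Put 6 in bin 5; 0 remain.
5 bins × 15 = 75; used 74; unused 1.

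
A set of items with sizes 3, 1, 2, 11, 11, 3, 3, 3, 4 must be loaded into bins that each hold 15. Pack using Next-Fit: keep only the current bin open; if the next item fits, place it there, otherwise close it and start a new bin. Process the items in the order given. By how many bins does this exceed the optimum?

Next-Fit: [3,1,2] [11] [11,3] [3,3,4] → 4 bins.
Total size 41; any packing needs at least ⌈41/15⌉ = 3 bins.
An optimal packing achieves that bound: [11,4] [11,3,1] [3,3,3,2] → 3 bins.
Excess: 4 − 3 = 1.

1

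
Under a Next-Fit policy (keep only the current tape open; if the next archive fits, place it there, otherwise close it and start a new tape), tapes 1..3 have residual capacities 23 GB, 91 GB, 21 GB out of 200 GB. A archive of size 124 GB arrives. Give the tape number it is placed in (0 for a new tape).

Next-Fit only looks at tape 3, which has 21 GB free.
124 GB does not fit, so a new tape is opened.

0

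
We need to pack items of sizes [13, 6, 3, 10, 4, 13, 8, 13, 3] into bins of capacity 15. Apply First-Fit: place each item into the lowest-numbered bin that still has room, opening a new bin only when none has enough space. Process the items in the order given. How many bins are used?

6 bins

Put 13 in bin 1; 2 remain.
Put 6 in bin 2; 9 remain.
Put 3 in bin 2; 6 remain.
Put 10 in bin 3; 5 remain.
Put 4 in bin 2; 2 remain.
Put 13 in bin 4; 2 remain.
Put 8 in bin 5; 7 remain.
Put 13 in bin 6; 2 remain.
Put 3 in bin 3; 2 remain.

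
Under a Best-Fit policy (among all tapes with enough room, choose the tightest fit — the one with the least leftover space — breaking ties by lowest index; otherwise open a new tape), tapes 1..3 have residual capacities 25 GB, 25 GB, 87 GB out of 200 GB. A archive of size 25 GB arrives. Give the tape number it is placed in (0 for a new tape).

1

Tapes with room: tape 1 (25 GB), tape 2 (25 GB), tape 3 (87 GB).
Tightest fit is tape 1 with 25 GB free.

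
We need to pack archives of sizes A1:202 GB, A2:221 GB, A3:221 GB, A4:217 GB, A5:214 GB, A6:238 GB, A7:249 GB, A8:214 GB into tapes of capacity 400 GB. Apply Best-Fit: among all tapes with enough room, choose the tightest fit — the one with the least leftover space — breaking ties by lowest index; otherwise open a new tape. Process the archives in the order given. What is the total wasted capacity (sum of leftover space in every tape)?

A1 (202 GB) → tape 1 (remaining 198 GB)
A2 (221 GB) → tape 2 (remaining 179 GB)
A3 (221 GB) → tape 3 (remaining 179 GB)
A4 (217 GB) → tape 4 (remaining 183 GB)
A5 (214 GB) → tape 5 (remaining 186 GB)
A6 (238 GB) → tape 6 (remaining 162 GB)
A7 (249 GB) → tape 7 (remaining 151 GB)
A8 (214 GB) → tape 8 (remaining 186 GB)
8 tapes × 400 GB = 3200 GB; used 1776 GB; unused 1424 GB.

1424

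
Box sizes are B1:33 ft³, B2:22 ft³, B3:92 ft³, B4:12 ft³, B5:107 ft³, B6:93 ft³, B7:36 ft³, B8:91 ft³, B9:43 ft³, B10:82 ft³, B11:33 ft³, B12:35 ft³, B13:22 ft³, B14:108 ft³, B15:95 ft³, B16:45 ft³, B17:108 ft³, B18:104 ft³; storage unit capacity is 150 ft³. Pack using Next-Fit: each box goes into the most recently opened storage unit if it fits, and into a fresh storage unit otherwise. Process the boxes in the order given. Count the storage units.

9

storage unit 1: place B1 (33 ft³), 117 ft³ left
storage unit 1: place B2 (22 ft³), 95 ft³ left
storage unit 1: place B3 (92 ft³), 3 ft³ left
storage unit 2: place B4 (12 ft³), 138 ft³ left
storage unit 2: place B5 (107 ft³), 31 ft³ left
storage unit 3: place B6 (93 ft³), 57 ft³ left
storage unit 3: place B7 (36 ft³), 21 ft³ left
storage unit 4: place B8 (91 ft³), 59 ft³ left
storage unit 4: place B9 (43 ft³), 16 ft³ left
storage unit 5: place B10 (82 ft³), 68 ft³ left
storage unit 5: place B11 (33 ft³), 35 ft³ left
storage unit 5: place B12 (35 ft³), 0 ft³ left
storage unit 6: place B13 (22 ft³), 128 ft³ left
storage unit 6: place B14 (108 ft³), 20 ft³ left
storage unit 7: place B15 (95 ft³), 55 ft³ left
storage unit 7: place B16 (45 ft³), 10 ft³ left
storage unit 8: place B17 (108 ft³), 42 ft³ left
storage unit 9: place B18 (104 ft³), 46 ft³ left
Final storage units: [33,22,92] [12,107] [93,36] [91,43] [82,33,35] [22,108] [95,45] [108] [104].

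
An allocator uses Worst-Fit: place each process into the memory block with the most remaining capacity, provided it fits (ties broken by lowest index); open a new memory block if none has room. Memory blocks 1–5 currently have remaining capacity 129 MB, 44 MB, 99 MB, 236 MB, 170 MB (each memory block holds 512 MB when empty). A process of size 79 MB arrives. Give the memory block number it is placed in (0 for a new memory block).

4

Memory blocks with room: memory block 1 (129 MB), memory block 3 (99 MB), memory block 4 (236 MB), memory block 5 (170 MB).
Most room is memory block 4 with 236 MB free.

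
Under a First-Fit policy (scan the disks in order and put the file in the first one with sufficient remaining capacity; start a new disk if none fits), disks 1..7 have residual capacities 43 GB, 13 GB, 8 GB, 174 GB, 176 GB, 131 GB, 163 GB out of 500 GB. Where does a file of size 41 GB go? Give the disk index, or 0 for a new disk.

Disks with room: disk 1 (43 GB), disk 4 (174 GB), disk 5 (176 GB), disk 6 (131 GB), disk 7 (163 GB).
The first with room is disk 1.

1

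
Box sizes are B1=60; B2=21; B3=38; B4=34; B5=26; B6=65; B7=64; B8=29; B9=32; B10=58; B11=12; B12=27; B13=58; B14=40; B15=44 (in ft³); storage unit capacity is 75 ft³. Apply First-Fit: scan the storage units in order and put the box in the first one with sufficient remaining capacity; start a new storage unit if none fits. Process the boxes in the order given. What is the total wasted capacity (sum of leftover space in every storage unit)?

Put B1 (60 ft³) in storage unit 1; 15 ft³ remain.
Put B2 (21 ft³) in storage unit 2; 54 ft³ remain.
Put B3 (38 ft³) in storage unit 2; 16 ft³ remain.
Put B4 (34 ft³) in storage unit 3; 41 ft³ remain.
Put B5 (26 ft³) in storage unit 3; 15 ft³ remain.
Put B6 (65 ft³) in storage unit 4; 10 ft³ remain.
Put B7 (64 ft³) in storage unit 5; 11 ft³ remain.
Put B8 (29 ft³) in storage unit 6; 46 ft³ remain.
Put B9 (32 ft³) in storage unit 6; 14 ft³ remain.
Put B10 (58 ft³) in storage unit 7; 17 ft³ remain.
Put B11 (12 ft³) in storage unit 1; 3 ft³ remain.
Put B12 (27 ft³) in storage unit 8; 48 ft³ remain.
Put B13 (58 ft³) in storage unit 9; 17 ft³ remain.
Put B14 (40 ft³) in storage unit 8; 8 ft³ remain.
Put B15 (44 ft³) in storage unit 10; 31 ft³ remain.
10 storage units × 75 ft³ = 750 ft³; used 608 ft³; unused 142 ft³.

142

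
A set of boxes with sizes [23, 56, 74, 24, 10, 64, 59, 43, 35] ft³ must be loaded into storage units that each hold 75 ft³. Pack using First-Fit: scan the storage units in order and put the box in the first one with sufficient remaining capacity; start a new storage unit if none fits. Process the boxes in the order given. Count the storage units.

23 ft³ → storage unit 1 (remaining 52 ft³)
56 ft³ → storage unit 2 (remaining 19 ft³)
74 ft³ → storage unit 3 (remaining 1 ft³)
24 ft³ → storage unit 1 (remaining 28 ft³)
10 ft³ → storage unit 1 (remaining 18 ft³)
64 ft³ → storage unit 4 (remaining 11 ft³)
59 ft³ → storage unit 5 (remaining 16 ft³)
43 ft³ → storage unit 6 (remaining 32 ft³)
35 ft³ → storage unit 7 (remaining 40 ft³)
Final storage units: [23,24,10] [56] [74] [64] [59] [43] [35].

7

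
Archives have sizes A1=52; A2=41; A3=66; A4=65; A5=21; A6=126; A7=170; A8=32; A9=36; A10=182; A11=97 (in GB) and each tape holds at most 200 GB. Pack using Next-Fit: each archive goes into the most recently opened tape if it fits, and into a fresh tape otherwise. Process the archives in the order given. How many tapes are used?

Put A1 (52 GB) in tape 1; 148 GB remain.
Put A2 (41 GB) in tape 1; 107 GB remain.
Put A3 (66 GB) in tape 1; 41 GB remain.
Put A4 (65 GB) in tape 2; 135 GB remain.
Put A5 (21 GB) in tape 2; 114 GB remain.
Put A6 (126 GB) in tape 3; 74 GB remain.
Put A7 (170 GB) in tape 4; 30 GB remain.
Put A8 (32 GB) in tape 5; 168 GB remain.
Put A9 (36 GB) in tape 5; 132 GB remain.
Put A10 (182 GB) in tape 6; 18 GB remain.
Put A11 (97 GB) in tape 7; 103 GB remain.

7 tapes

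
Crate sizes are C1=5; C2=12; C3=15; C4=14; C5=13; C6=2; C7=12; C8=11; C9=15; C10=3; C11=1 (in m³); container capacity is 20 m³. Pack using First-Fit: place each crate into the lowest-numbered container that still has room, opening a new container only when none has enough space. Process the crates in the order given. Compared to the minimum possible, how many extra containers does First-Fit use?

0

First-Fit: [5,12,2,1] [15,3] [14] [13] [12] [11] [15] → 7 containers.
7 crates exceed 10 m³ (half the capacity), and no two of those can share a container, so at least 7 containers are needed.
So 7 is already optimal.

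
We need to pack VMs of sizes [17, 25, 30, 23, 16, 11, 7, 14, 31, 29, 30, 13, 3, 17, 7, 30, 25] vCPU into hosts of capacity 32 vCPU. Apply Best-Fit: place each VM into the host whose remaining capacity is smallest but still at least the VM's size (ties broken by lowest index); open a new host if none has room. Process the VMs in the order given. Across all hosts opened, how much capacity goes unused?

Put 17 vCPU in host 1; 15 vCPU remain.
Put 25 vCPU in host 2; 7 vCPU remain.
Put 30 vCPU in host 3; 2 vCPU remain.
Put 23 vCPU in host 4; 9 vCPU remain.
Put 16 vCPU in host 5; 16 vCPU remain.
Put 11 vCPU in host 1; 4 vCPU remain.
Put 7 vCPU in host 2; 0 vCPU remain.
Put 14 vCPU in host 5; 2 vCPU remain.
Put 31 vCPU in host 6; 1 vCPU remain.
Put 29 vCPU in host 7; 3 vCPU remain.
Put 30 vCPU in host 8; 2 vCPU remain.
Put 13 vCPU in host 9; 19 vCPU remain.
Put 3 vCPU in host 7; 0 vCPU remain.
Put 17 vCPU in host 9; 2 vCPU remain.
Put 7 vCPU in host 4; 2 vCPU remain.
Put 30 vCPU in host 10; 2 vCPU remain.
Put 25 vCPU in host 11; 7 vCPU remain.
11 hosts × 32 vCPU = 352 vCPU; used 328 vCPU; unused 24 vCPU.

24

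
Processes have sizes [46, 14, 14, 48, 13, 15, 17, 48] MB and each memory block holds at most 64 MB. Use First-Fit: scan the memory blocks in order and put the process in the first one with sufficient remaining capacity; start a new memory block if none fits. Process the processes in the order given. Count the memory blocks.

memory block 1: place 46 MB, 18 MB left
memory block 1: place 14 MB, 4 MB left
memory block 2: place 14 MB, 50 MB left
memory block 2: place 48 MB, 2 MB left
memory block 3: place 13 MB, 51 MB left
memory block 3: place 15 MB, 36 MB left
memory block 3: place 17 MB, 19 MB left
memory block 4: place 48 MB, 16 MB left
Final memory blocks: [46,14] [14,48] [13,15,17] [48].

4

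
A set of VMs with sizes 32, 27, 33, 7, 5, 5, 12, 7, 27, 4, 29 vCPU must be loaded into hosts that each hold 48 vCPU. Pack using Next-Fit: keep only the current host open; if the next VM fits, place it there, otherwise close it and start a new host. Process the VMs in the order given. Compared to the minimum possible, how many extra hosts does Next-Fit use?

1

Next-Fit: [32] [27] [33,7,5] [5,12,7] [27,4] [29] → 6 hosts.
5 VMs exceed 24 vCPU (half the capacity), and no two of those can share a host, so at least 5 hosts are needed.
An optimal packing achieves that bound: [33,12] [32,7,7] [29,5,5,4] [27] [27] → 5 hosts.
Excess: 6 − 5 = 1.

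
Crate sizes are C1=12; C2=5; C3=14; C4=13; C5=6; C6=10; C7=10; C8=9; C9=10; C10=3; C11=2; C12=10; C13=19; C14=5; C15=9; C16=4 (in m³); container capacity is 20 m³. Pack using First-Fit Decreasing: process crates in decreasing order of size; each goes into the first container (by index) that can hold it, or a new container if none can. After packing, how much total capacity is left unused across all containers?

19

Sorted descending: 19, 14, 13, 12, 10, 10, 10, 10, 9, 9, 6, 5, 5, 4, 3, 2.
Put 19 m³ in container 1; 1 m³ remain.
Put 14 m³ in container 2; 6 m³ remain.
Put 13 m³ in container 3; 7 m³ remain.
Put 12 m³ in container 4; 8 m³ remain.
Put 10 m³ in container 5; 10 m³ remain.
Put 10 m³ in container 5; 0 m³ remain.
Put 10 m³ in container 6; 10 m³ remain.
Put 10 m³ in container 6; 0 m³ remain.
Put 9 m³ in container 7; 11 m³ remain.
Put 9 m³ in container 7; 2 m³ remain.
Put 6 m³ in container 2; 0 m³ remain.
Put 5 m³ in container 3; 2 m³ remain.
Put 5 m³ in container 4; 3 m³ remain.
Put 4 m³ in container 8; 16 m³ remain.
Put 3 m³ in container 4; 0 m³ remain.
Put 2 m³ in container 3; 0 m³ remain.
8 containers × 20 m³ = 160 m³; used 141 m³; unused 19 m³.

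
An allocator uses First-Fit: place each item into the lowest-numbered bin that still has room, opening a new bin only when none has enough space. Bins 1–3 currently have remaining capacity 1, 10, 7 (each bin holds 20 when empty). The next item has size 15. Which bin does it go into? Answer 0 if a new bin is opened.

0

No bin has ≥ 15 free, so a new bin is opened.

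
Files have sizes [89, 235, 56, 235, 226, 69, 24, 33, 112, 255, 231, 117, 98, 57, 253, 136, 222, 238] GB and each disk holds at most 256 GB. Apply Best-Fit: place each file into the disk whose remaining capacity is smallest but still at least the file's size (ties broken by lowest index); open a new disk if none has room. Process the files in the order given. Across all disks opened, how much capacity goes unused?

89 GB → disk 1 (remaining 167 GB)
235 GB → disk 2 (remaining 21 GB)
56 GB → disk 1 (remaining 111 GB)
235 GB → disk 3 (remaining 21 GB)
226 GB → disk 4 (remaining 30 GB)
69 GB → disk 1 (remaining 42 GB)
24 GB → disk 4 (remaining 6 GB)
33 GB → disk 1 (remaining 9 GB)
112 GB → disk 5 (remaining 144 GB)
255 GB → disk 6 (remaining 1 GB)
231 GB → disk 7 (remaining 25 GB)
117 GB → disk 5 (remaining 27 GB)
98 GB → disk 8 (remaining 158 GB)
57 GB → disk 8 (remaining 101 GB)
253 GB → disk 9 (remaining 3 GB)
136 GB → disk 10 (remaining 120 GB)
222 GB → disk 11 (remaining 34 GB)
238 GB → disk 12 (remaining 18 GB)
12 disks × 256 GB = 3072 GB; used 2686 GB; unused 386 GB.

386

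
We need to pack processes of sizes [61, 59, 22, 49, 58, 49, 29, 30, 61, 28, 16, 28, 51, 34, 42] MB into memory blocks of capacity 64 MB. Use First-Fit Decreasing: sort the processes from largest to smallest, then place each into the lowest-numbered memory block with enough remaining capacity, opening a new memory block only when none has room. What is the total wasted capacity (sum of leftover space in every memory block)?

87

Sorted descending: 61, 61, 59, 58, 51, 49, 49, 42, 34, 30, 29, 28, 28, 22, 16.
61 MB → memory block 1 (remaining 3 MB)
61 MB → memory block 2 (remaining 3 MB)
59 MB → memory block 3 (remaining 5 MB)
58 MB → memory block 4 (remaining 6 MB)
51 MB → memory block 5 (remaining 13 MB)
49 MB → memory block 6 (remaining 15 MB)
49 MB → memory block 7 (remaining 15 MB)
42 MB → memory block 8 (remaining 22 MB)
34 MB → memory block 9 (remaining 30 MB)
30 MB → memory block 9 (remaining 0 MB)
29 MB → memory block 10 (remaining 35 MB)
28 MB → memory block 10 (remaining 7 MB)
28 MB → memory block 11 (remaining 36 MB)
22 MB → memory block 8 (remaining 0 MB)
16 MB → memory block 11 (remaining 20 MB)
11 memory blocks × 64 MB = 704 MB; used 617 MB; unused 87 MB.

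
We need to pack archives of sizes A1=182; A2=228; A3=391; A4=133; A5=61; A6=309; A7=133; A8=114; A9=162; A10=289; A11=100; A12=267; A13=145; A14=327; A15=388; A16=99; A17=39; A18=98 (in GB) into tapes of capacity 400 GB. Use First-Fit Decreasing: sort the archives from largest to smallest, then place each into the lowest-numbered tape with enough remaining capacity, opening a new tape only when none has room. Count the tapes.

10

Sorted descending: 391, 388, 327, 309, 289, 267, 228, 182, 162, 145, 133, 133, 114, 100, 99, 98, 61, 39.
391 GB → tape 1 (remaining 9 GB)
388 GB → tape 2 (remaining 12 GB)
327 GB → tape 3 (remaining 73 GB)
309 GB → tape 4 (remaining 91 GB)
289 GB → tape 5 (remaining 111 GB)
267 GB → tape 6 (remaining 133 GB)
228 GB → tape 7 (remaining 172 GB)
182 GB → tape 8 (remaining 218 GB)
162 GB → tape 7 (remaining 10 GB)
145 GB → tape 8 (remaining 73 GB)
133 GB → tape 6 (remaining 0 GB)
133 GB → tape 9 (remaining 267 GB)
114 GB → tape 9 (remaining 153 GB)
100 GB → tape 5 (remaining 11 GB)
99 GB → tape 9 (remaining 54 GB)
98 GB → tape 10 (remaining 302 GB)
61 GB → tape 3 (remaining 12 GB)
39 GB → tape 4 (remaining 52 GB)
Final tapes: [391] [388] [327,61] [309,39] [289,100] [267,133] [228,162] [182,145] [133,114,99] [98].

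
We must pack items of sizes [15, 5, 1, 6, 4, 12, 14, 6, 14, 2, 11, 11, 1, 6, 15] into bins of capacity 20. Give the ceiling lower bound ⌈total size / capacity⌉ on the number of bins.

7

Total size = 15 + 5 + 1 + 6 + 4 + 12 + 14 + 6 + 14 + 2 + 11 + 11 + 1 + 6 + 15 = 123.
⌈123 / 20⌉ = 7.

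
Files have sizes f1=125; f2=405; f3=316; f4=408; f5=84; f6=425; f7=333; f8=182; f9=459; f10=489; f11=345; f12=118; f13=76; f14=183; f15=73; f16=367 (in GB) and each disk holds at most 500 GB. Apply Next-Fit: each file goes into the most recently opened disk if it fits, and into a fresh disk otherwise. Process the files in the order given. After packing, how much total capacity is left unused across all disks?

1612

disk 1: place f1 (125 GB), 375 GB left
disk 2: place f2 (405 GB), 95 GB left
disk 3: place f3 (316 GB), 184 GB left
disk 4: place f4 (408 GB), 92 GB left
disk 4: place f5 (84 GB), 8 GB left
disk 5: place f6 (425 GB), 75 GB left
disk 6: place f7 (333 GB), 167 GB left
disk 7: place f8 (182 GB), 318 GB left
disk 8: place f9 (459 GB), 41 GB left
disk 9: place f10 (489 GB), 11 GB left
disk 10: place f11 (345 GB), 155 GB left
disk 10: place f12 (118 GB), 37 GB left
disk 11: place f13 (76 GB), 424 GB left
disk 11: place f14 (183 GB), 241 GB left
disk 11: place f15 (73 GB), 168 GB left
disk 12: place f16 (367 GB), 133 GB left
12 disks × 500 GB = 6000 GB; used 4388 GB; unused 1612 GB.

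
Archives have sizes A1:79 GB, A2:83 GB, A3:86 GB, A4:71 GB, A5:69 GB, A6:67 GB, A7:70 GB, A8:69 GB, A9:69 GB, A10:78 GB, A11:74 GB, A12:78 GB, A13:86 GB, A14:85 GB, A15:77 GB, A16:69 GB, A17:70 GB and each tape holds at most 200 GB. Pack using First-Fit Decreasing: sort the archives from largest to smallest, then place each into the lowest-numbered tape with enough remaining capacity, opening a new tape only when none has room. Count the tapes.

Sorted descending: 86, 86, 85, 83, 79, 78, 78, 77, 74, 71, 70, 70, 69, 69, 69, 69, 67.
86 GB → tape 1 (remaining 114 GB)
86 GB → tape 1 (remaining 28 GB)
85 GB → tape 2 (remaining 115 GB)
83 GB → tape 2 (remaining 32 GB)
79 GB → tape 3 (remaining 121 GB)
78 GB → tape 3 (remaining 43 GB)
78 GB → tape 4 (remaining 122 GB)
77 GB → tape 4 (remaining 45 GB)
74 GB → tape 5 (remaining 126 GB)
71 GB → tape 5 (remaining 55 GB)
70 GB → tape 6 (remaining 130 GB)
70 GB → tape 6 (remaining 60 GB)
69 GB → tape 7 (remaining 131 GB)
69 GB → tape 7 (remaining 62 GB)
69 GB → tape 8 (remaining 131 GB)
69 GB → tape 8 (remaining 62 GB)
67 GB → tape 9 (remaining 133 GB)

9 tapes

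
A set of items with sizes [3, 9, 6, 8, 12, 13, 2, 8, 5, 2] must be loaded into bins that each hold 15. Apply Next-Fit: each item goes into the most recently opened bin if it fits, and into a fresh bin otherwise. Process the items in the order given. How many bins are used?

5 bins

bin 1: place 3, 12 left
bin 1: place 9, 3 left
bin 2: place 6, 9 left
bin 2: place 8, 1 left
bin 3: place 12, 3 left
bin 4: place 13, 2 left
bin 4: place 2, 0 left
bin 5: place 8, 7 left
bin 5: place 5, 2 left
bin 5: place 2, 0 left
Final bins: [3,9] [6,8] [12] [13,2] [8,5,2].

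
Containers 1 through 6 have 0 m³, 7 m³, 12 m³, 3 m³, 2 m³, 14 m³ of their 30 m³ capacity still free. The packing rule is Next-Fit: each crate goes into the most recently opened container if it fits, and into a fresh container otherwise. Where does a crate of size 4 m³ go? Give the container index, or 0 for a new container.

Next-Fit only looks at container 6, which has 14 m³ free.
4 m³ fits there.

6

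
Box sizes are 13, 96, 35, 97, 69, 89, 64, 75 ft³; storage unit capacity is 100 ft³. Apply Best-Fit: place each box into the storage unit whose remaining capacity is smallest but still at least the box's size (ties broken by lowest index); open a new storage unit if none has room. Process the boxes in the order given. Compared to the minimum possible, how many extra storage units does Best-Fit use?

Best-Fit: [13,35] [96] [97] [69] [89] [64] [75] → 7 storage units.
Total size 538 ft³; any packing needs at least ⌈538/100⌉ = 6 storage units.
An optimal packing achieves that bound: [97] [96] [89] [75,13] [69] [64,35] → 6 storage units.
Excess: 7 − 6 = 1.

1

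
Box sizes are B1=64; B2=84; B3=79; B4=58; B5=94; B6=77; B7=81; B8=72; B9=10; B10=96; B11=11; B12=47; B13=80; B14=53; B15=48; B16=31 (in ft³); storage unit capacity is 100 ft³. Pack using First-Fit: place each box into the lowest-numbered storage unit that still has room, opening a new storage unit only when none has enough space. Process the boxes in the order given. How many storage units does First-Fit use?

12

B1 (64 ft³) → storage unit 1 (remaining 36 ft³)
B2 (84 ft³) → storage unit 2 (remaining 16 ft³)
B3 (79 ft³) → storage unit 3 (remaining 21 ft³)
B4 (58 ft³) → storage unit 4 (remaining 42 ft³)
B5 (94 ft³) → storage unit 5 (remaining 6 ft³)
B6 (77 ft³) → storage unit 6 (remaining 23 ft³)
B7 (81 ft³) → storage unit 7 (remaining 19 ft³)
B8 (72 ft³) → storage unit 8 (remaining 28 ft³)
B9 (10 ft³) → storage unit 1 (remaining 26 ft³)
B10 (96 ft³) → storage unit 9 (remaining 4 ft³)
B11 (11 ft³) → storage unit 1 (remaining 15 ft³)
B12 (47 ft³) → storage unit 10 (remaining 53 ft³)
B13 (80 ft³) → storage unit 11 (remaining 20 ft³)
B14 (53 ft³) → storage unit 10 (remaining 0 ft³)
B15 (48 ft³) → storage unit 12 (remaining 52 ft³)
B16 (31 ft³) → storage unit 4 (remaining 11 ft³)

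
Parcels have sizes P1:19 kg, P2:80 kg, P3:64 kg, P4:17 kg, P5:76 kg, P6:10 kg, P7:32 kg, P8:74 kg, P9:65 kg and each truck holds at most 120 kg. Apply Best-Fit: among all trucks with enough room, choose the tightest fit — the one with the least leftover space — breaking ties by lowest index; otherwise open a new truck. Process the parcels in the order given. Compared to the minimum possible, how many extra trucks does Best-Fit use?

0

Best-Fit: [19,80,17] [64] [76,10,32] [74] [65] → 5 trucks.
5 parcels exceed 60 kg (half the capacity), and no two of those can share a truck, so at least 5 trucks are needed.
So 5 is already optimal.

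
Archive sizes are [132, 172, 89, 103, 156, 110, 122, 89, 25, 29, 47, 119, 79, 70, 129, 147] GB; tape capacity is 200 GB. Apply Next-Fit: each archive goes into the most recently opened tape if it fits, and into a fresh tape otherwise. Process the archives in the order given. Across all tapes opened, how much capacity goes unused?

tape 1: place 132 GB, 68 GB left
tape 2: place 172 GB, 28 GB left
tape 3: place 89 GB, 111 GB left
tape 3: place 103 GB, 8 GB left
tape 4: place 156 GB, 44 GB left
tape 5: place 110 GB, 90 GB left
tape 6: place 122 GB, 78 GB left
tape 7: place 89 GB, 111 GB left
tape 7: place 25 GB, 86 GB left
tape 7: place 29 GB, 57 GB left
tape 7: place 47 GB, 10 GB left
tape 8: place 119 GB, 81 GB left
tape 8: place 79 GB, 2 GB left
tape 9: place 70 GB, 130 GB left
tape 9: place 129 GB, 1 GB left
tape 10: place 147 GB, 53 GB left
10 tapes × 200 GB = 2000 GB; used 1618 GB; unused 382 GB.

382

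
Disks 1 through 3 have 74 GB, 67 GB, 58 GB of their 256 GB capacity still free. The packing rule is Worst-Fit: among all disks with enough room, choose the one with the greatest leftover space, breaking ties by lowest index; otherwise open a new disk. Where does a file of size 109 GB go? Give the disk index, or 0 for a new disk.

0

No disk has ≥ 109 GB free, so a new disk is opened.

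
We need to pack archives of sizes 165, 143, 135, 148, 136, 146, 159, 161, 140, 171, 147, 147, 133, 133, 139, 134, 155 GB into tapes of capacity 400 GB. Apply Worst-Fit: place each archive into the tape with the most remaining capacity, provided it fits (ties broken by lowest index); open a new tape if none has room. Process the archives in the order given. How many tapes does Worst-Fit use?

tape 1: place 165 GB, 235 GB left
tape 1: place 143 GB, 92 GB left
tape 2: place 135 GB, 265 GB left
tape 2: place 148 GB, 117 GB left
tape 3: place 136 GB, 264 GB left
tape 3: place 146 GB, 118 GB left
tape 4: place 159 GB, 241 GB left
tape 4: place 161 GB, 80 GB left
tape 5: place 140 GB, 260 GB left
tape 5: place 171 GB, 89 GB left
tape 6: place 147 GB, 253 GB left
tape 6: place 147 GB, 106 GB left
tape 7: place 133 GB, 267 GB left
tape 7: place 133 GB, 134 GB left
tape 8: place 139 GB, 261 GB left
tape 8: place 134 GB, 127 GB left
tape 9: place 155 GB, 245 GB left

9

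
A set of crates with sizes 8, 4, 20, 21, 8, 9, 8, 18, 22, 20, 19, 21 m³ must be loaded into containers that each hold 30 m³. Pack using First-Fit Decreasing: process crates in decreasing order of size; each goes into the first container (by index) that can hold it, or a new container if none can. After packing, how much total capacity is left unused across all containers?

Sorted descending: 22, 21, 21, 20, 20, 19, 18, 9, 8, 8, 8, 4.
container 1: place 22 m³, 8 m³ left
container 2: place 21 m³, 9 m³ left
container 3: place 21 m³, 9 m³ left
container 4: place 20 m³, 10 m³ left
container 5: place 20 m³, 10 m³ left
container 6: place 19 m³, 11 m³ left
container 7: place 18 m³, 12 m³ left
container 2: place 9 m³, 0 m³ left
container 1: place 8 m³, 0 m³ left
container 3: place 8 m³, 1 m³ left
container 4: place 8 m³, 2 m³ left
container 5: place 4 m³, 6 m³ left
7 containers × 30 m³ = 210 m³; used 178 m³; unused 32 m³.

32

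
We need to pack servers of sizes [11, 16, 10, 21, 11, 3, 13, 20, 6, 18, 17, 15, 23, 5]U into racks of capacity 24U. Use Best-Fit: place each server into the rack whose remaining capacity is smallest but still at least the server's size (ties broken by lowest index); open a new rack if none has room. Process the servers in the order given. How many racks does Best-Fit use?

9

Put 11U in rack 1; 13U remain.
Put 16U in rack 2; 8U remain.
Put 10U in rack 1; 3U remain.
Put 21U in rack 3; 3U remain.
Put 11U in rack 4; 13U remain.
Put 3U in rack 1; 0U remain.
Put 13U in rack 4; 0U remain.
Put 20U in rack 5; 4U remain.
Put 6U in rack 2; 2U remain.
Put 18U in rack 6; 6U remain.
Put 17U in rack 7; 7U remain.
Put 15U in rack 8; 9U remain.
Put 23U in rack 9; 1U remain.
Put 5U in rack 6; 1U remain.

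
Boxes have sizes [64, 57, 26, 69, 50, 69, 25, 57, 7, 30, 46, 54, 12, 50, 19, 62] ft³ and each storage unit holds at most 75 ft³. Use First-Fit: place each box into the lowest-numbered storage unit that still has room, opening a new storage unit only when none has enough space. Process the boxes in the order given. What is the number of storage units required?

12 storage units

storage unit 1: place 64 ft³, 11 ft³ left
storage unit 2: place 57 ft³, 18 ft³ left
storage unit 3: place 26 ft³, 49 ft³ left
storage unit 4: place 69 ft³, 6 ft³ left
storage unit 5: place 50 ft³, 25 ft³ left
storage unit 6: place 69 ft³, 6 ft³ left
storage unit 3: place 25 ft³, 24 ft³ left
storage unit 7: place 57 ft³, 18 ft³ left
storage unit 1: place 7 ft³, 4 ft³ left
storage unit 8: place 30 ft³, 45 ft³ left
storage unit 9: place 46 ft³, 29 ft³ left
storage unit 10: place 54 ft³, 21 ft³ left
storage unit 2: place 12 ft³, 6 ft³ left
storage unit 11: place 50 ft³, 25 ft³ left
storage unit 3: place 19 ft³, 5 ft³ left
storage unit 12: place 62 ft³, 13 ft³ left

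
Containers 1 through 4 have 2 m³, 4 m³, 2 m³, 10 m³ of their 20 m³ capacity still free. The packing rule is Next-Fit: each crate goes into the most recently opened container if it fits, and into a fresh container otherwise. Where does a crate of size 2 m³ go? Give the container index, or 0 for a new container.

4

Next-Fit only looks at container 4, which has 10 m³ free.
2 m³ fits there.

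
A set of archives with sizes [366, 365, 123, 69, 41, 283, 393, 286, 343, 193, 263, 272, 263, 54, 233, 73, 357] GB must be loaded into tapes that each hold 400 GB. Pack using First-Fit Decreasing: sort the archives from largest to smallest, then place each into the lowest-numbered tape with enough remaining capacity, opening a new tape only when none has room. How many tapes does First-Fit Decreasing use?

12

Sorted descending: 393, 366, 365, 357, 343, 286, 283, 272, 263, 263, 233, 193, 123, 73, 69, 54, 41.
393 GB → tape 1 (remaining 7 GB)
366 GB → tape 2 (remaining 34 GB)
365 GB → tape 3 (remaining 35 GB)
357 GB → tape 4 (remaining 43 GB)
343 GB → tape 5 (remaining 57 GB)
286 GB → tape 6 (remaining 114 GB)
283 GB → tape 7 (remaining 117 GB)
272 GB → tape 8 (remaining 128 GB)
263 GB → tape 9 (remaining 137 GB)
263 GB → tape 10 (remaining 137 GB)
233 GB → tape 11 (remaining 167 GB)
193 GB → tape 12 (remaining 207 GB)
123 GB → tape 8 (remaining 5 GB)
73 GB → tape 6 (remaining 41 GB)
69 GB → tape 7 (remaining 48 GB)
54 GB → tape 5 (remaining 3 GB)
41 GB → tape 4 (remaining 2 GB)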